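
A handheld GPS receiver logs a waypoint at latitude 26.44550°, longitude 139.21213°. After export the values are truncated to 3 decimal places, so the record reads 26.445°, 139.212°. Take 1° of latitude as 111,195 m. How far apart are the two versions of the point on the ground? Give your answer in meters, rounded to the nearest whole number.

Δlat = 26.44550 − 26.445 = +0.00050°; Δlon = 139.21213 − 139.212 = +0.00013°.
North–south shift: 0.00050 × 111195 = 55.5975 m.
East–west at this latitude: 0.00013° × 111195 × cos 26.445° ≈ 0.00013 × 99559.8 = 12.9428 m.
Combined displacement = (55.5975² + 12.9428²)^½ ≈ 57.0841 m.

57 meters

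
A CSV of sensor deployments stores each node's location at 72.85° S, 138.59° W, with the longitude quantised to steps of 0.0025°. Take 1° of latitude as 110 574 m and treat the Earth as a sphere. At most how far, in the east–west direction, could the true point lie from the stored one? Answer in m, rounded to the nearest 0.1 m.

With a 0.0025° grid the true value lies within half a step, ±0.0025°/2 = ±0.00125°, of the stored one.
One degree of longitude at 72.85° is 110574 × cos 72.85° ≈ 110574 × 0.2949 = 32605.4 m.
Maximum E–W displacement: 0.00125 × 32605.4 = 40.7568 m.

40.8 m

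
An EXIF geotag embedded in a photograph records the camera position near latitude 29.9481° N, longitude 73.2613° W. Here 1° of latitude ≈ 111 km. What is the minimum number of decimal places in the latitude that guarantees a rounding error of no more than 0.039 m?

One degree of latitude covers 111000 m.
Rounding to N decimal places gives at most 0.5 × 10⁻ᴺ degrees of error, i.e. 0.5 × 10⁻ᴺ × 111000 m.
Need 0.5 × 111000 × 10⁻ᴺ ≤ 0.039 → 10⁻ᴺ ≤ 7.027e-07, so N ≥ 6.15.
So 7 decimal places suffice (0.00555 m); 6 would allow up to 0.0555 m.

7 decimal places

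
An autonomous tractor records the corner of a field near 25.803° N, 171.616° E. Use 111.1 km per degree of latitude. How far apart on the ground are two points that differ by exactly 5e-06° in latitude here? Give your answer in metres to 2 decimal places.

5e-06° × 111100 m/° = 0.5555 m.

0.56 metres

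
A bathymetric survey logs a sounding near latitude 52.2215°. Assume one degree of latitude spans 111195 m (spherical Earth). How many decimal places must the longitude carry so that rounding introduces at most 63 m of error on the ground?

At 52.2215° one degree of longitude covers 111195 × cos 52.2215° ≈ 111195 × 0.6126 ≈ 68119.2 m.
With N decimal places the half-ulp bound is 0.5·10⁻ᴺ°, or 0.5·10⁻ᴺ × 68119.2 m on the ground.
Need 0.5 × 68119.2 × 10⁻ᴺ ≤ 63 → 10⁻ᴺ ≤ 1.850e-03, so N ≥ 2.73.
At 2 places the error can reach 341 m, but 3 places keeps it to 34.1 m.

3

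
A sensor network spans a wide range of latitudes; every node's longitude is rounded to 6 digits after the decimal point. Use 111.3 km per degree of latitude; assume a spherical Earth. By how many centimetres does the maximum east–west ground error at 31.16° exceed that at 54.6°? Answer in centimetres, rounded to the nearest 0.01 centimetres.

Rounding to 6 decimal places leaves the longitude within ±5e-07° of the true value.
At 31.16°: 5e-07° × 111300 × cos 31.16° = 5e-07 × 111300 × 0.8557 ≈ 0.047621 m.
Error at 54.6° = 5e-07° × 111300 × cos 54.6° ≈ 0.05565 × 0.5793 = 0.032237 m.
So the lower-latitude error exceeds the higher by 0.047621 − 0.032237 = 0.015384 m.
That is 0.0153841 m = 1.5384 cm.

1.54 centimetres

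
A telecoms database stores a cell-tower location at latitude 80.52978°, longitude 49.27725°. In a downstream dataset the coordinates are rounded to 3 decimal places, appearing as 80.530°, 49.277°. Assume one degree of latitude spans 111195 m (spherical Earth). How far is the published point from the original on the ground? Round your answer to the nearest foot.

82 feet

The latitude changed by -0.00022° and the longitude by +0.00025°.
North–south shift: -0.00022 × 111195 = -24.4629 m.
East–west at this latitude: 0.00025° × 111195 × cos 80.53° ≈ 0.00025 × 18295 = 4.57376 m.
Distance: √(24.4629² + 4.57376²) ≈ 24.8868 m.
In feet: 24.8868 m ÷ 0.3048 ≈ 81.65 ft.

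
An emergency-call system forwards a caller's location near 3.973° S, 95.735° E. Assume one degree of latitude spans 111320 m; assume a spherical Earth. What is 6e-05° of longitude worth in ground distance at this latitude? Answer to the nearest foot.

22 feet

At 3.973° a degree of longitude is 111320 × cos 3.973° ≈ 111052 m, so 6e-05° corresponds to 6.66315 m.
In feet: 6.66315 m ÷ 0.3048 ≈ 21.861 ft.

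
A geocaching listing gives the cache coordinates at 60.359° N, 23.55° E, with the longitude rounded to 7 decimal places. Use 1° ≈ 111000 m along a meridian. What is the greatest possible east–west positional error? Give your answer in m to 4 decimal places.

Rounding to 7 decimal places leaves the longitude within ±5e-08° of the true value.
One degree of longitude at 60.359° is 111000 × cos 60.359° ≈ 111000 × 0.4946 = 54896.6 m.
East–west error: 5e-08° × 54896.6 m/° ≈ 0.00274483 m.

0.0027 m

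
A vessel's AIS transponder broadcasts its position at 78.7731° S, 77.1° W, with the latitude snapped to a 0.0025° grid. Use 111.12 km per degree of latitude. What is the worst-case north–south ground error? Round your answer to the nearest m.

With a 0.0025° grid the true value lies within half a step, ±0.0025°/2 = ±0.00125°, of the stored one.
Along the meridian that is 0.00125° × 111120 m/° = 138.9 m.

139 m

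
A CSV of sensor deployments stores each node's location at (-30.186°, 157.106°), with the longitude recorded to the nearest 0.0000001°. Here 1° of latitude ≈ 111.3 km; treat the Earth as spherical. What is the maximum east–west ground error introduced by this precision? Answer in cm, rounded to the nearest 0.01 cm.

Rounding to 7 decimal places leaves the longitude within ±5e-08° of the true value.
One degree of longitude at 30.186° is 111300 × cos 30.186° ≈ 111300 × 0.8644 = 96207.5 m.
East–west error: 5e-08° × 96207.5 m/° ≈ 0.00481037 m.
That is 0.00481037 m = 0.48104 cm.

0.48 cm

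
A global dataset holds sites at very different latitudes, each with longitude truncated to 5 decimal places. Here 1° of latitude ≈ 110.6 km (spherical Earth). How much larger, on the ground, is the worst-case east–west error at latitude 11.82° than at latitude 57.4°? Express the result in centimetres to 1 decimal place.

48.7 centimetres

Truncating at 5 decimal places can drop up to a full unit in the last place, so the longitude may be off by as much as 1e-05°.
Error at 11.82° = 1e-05° × 110600 × cos 11.82° ≈ 1.106 × 0.9788 = 1.0825 m.
At 57.4°: 1e-05° × 110600 × cos 57.4° = 1e-05 × 110600 × 0.5388 ≈ 0.59588 m.
Difference: 1.0825 − 0.59588 = 0.48667 m.
That is 0.486668 m = 48.667 cm.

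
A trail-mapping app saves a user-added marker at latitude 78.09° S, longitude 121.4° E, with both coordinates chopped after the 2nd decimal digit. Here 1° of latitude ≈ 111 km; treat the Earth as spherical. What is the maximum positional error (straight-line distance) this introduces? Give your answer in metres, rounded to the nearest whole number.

1133 metres

Truncating at 2 decimal places can drop up to a full unit in the last place, so each coordinate may be off by as much as 0.01°.
N–S: 0.01° × 111000 m/° = 1110 m.
Longitude error → 0.01 × 111000 × cos 78.09° = 0.01 × 111000 × 0.2064 ≈ 229.076 m.
Combining orthogonally: (1110² + 229.076²)^½ ≈ 1133.39 m.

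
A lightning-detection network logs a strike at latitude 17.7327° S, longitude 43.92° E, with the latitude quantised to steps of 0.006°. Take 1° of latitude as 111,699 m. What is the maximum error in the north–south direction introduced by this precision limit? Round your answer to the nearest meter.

With a 0.006° grid the true value lies within half a step, ±0.006°/2 = ±0.003°, of the stored one.
North–south distance: 0.003° × 111699 m/° = 335.097 m.

335 meters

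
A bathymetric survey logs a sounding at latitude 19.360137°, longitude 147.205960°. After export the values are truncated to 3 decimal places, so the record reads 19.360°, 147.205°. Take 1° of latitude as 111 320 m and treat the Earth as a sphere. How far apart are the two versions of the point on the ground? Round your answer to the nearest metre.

102 metres

The latitude changed by +0.000137° and the longitude by +0.000960°.
North–south shift: 0.000137 × 111320 = 15.2508 m.
East–west at this latitude: 0.000960° × 111320 × cos 19.36° ≈ 0.000960 × 105025 = 100.824 m.
Hypotenuse of the two orthogonal shifts: √(15.2508² + 100.824²) = 101.971 m.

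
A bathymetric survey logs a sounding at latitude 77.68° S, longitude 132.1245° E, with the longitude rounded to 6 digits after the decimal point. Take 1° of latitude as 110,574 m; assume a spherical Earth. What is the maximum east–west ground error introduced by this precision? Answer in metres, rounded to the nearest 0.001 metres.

Rounding to 6 decimal places leaves the longitude within ±5e-07° of the true value.
One degree of longitude at 77.68° is 110574 × cos 77.68° ≈ 110574 × 0.2134 = 23593.3 m.
Maximum E–W displacement: 5e-07 × 23593.3 = 0.0117967 m.

0.012 metres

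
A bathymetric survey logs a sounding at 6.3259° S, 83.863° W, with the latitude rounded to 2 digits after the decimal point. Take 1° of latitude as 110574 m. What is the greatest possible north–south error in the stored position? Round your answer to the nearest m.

Rounding to 2 decimal places leaves the latitude within ±0.005° of the true value.
Along the meridian that is 0.005° × 110574 m/° = 552.87 m.

553 m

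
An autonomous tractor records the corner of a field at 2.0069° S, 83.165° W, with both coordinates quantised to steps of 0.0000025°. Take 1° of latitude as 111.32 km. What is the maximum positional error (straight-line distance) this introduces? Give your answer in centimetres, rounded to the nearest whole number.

With a 0.0000025° grid the true value lies within half a step, ±0.0000025°/2 = ±1.25e-06°, of the stored one.
North–south component: 1.25e-06° × 111320 = 0.13915 m.
Longitude error → 1.25e-06 × 111320 × cos 2.0069° = 1.25e-06 × 111320 × 0.9994 ≈ 0.139065 m.
Worst case both components are at the extreme and orthogonal: √(0.13915² + 0.139065²) ≈ 0.196727 m.
That is 0.196727 m = 19.673 cm.

20 centimetres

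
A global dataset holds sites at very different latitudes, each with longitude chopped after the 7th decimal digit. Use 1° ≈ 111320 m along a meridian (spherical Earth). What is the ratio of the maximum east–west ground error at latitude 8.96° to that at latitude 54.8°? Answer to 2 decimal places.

1.71

Truncating at 7 decimal places can drop up to a full unit in the last place, so the longitude may be off by as much as 1e-07°.
Error at 8.96° = 1e-07° × 111320 × cos 8.96° ≈ 0.011132 × 0.9878 = 0.010996 m.
At 54.8°: 1e-07° × 111320 × cos 54.8° = 1e-07 × 111320 × 0.5764 ≈ 0.0064168 m.
Ratio: 0.010996 / 0.0064168 = cos 8.96° / cos 54.8° ≈ 1.7136.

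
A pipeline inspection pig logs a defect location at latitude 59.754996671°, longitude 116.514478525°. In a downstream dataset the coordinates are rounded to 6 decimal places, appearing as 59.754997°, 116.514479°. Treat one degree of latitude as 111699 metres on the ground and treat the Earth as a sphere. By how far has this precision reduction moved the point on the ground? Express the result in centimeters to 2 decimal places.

The latitude changed by -0.000000329° and the longitude by -0.000000475°.
N–S: -0.000000329° × 111699 m/° = -0.036749 m.
East–west at this latitude: -0.000000475° × 111699 × cos 59.755° ≈ -0.000000475 × 56262.6 = -0.0267248 m.
Combined displacement = (0.036749² + 0.0267248²)^½ ≈ 0.045439 m.
That is 0.045439 m = 4.5439 cm.

4.54 centimeters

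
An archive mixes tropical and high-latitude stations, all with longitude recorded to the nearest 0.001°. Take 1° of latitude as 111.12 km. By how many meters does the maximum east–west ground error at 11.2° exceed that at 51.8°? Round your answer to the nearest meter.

20 meters

Rounding to 3 decimal places leaves the longitude within ±0.0005° of the true value.
Error at 11.2° = 0.0005° × 111120 × cos 11.2° ≈ 55.56 × 0.9810 = 54.502 m.
At 51.8°: 0.0005° × 111120 × cos 51.8° = 0.0005 × 111120 × 0.6184 ≈ 34.359 m.
So the lower-latitude error exceeds the higher by 54.502 − 34.359 = 20.143 m.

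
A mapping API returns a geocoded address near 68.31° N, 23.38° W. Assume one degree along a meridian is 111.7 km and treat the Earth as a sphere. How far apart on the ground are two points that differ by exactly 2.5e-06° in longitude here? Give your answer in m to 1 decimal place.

At 68.31° a degree of longitude is 111700 × cos 68.31° ≈ 41282.6 m, so 2.5e-06° corresponds to 0.103206 m.

0.1 m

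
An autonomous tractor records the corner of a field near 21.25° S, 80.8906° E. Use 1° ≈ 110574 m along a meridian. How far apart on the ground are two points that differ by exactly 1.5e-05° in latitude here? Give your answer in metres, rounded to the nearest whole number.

Along a meridian 1.5e-05° is 1.5e-05 × 110574 = 1.65861 m.

2 metres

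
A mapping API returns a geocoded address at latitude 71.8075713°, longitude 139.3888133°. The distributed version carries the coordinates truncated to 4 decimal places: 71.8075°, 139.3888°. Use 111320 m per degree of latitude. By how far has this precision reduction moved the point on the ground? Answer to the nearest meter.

8 meters

Δlat = 71.8075713 − 71.8075 = +0.0000713°; Δlon = 139.3888133 − 139.3888 = +0.0000133°.
N–S: 0.0000713° × 111320 m/° = 7.93712 m.
E–W at 71.8075°: 0.0000133° × 111320 × cos 71.8075° = 0.0000133 × 111320 × 0.3122 ≈ 0.462245 m.
Combined displacement = (7.93712² + 0.462245²)^½ ≈ 7.95056 m.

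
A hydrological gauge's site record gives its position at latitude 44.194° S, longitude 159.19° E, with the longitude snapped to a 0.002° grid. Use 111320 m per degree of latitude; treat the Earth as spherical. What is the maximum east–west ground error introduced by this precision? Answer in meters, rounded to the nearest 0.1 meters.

79.8 meters

With a 0.002° grid the true value lies within half a step, ±0.002°/2 = ±0.001°, of the stored one.
Parallels shrink by cos φ, so at 44.194° a degree of longitude is 111320 × 0.7170 ≈ 79814.6 m.
So at most 0.001° × 79814.6 ≈ 79.8146 m east–west.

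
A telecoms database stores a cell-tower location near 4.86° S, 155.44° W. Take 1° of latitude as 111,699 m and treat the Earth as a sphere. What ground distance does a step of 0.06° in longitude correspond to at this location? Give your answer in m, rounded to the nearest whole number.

At 4.86° a degree of longitude is 111699 × cos 4.86° ≈ 111297 m, so 0.06° corresponds to 6677.84 m.

6678 m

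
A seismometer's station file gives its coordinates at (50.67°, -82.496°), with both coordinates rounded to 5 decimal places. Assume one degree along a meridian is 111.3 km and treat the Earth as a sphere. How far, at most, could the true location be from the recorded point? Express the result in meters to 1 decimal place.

0.7 meters

Rounding to 5 decimal places leaves each coordinate within ±5e-06° of the true value.
Latitude error → 5e-06 × 111300 = 0.5565 m along the meridian.
Longitude error → 5e-06 × 111300 × cos 50.67° = 5e-06 × 111300 × 0.6338 ≈ 0.352702 m.
Worst case both components are at the extreme and orthogonal: √(0.5565² + 0.352702²) ≈ 0.658856 m.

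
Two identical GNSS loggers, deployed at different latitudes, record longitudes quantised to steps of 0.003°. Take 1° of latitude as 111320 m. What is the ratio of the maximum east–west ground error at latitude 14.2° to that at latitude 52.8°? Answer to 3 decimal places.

With a 0.003° grid the true value lies within half a step, ±0.003°/2 = ±0.0015°, of the stored one.
Error at 14.2° = 0.0015° × 111320 × cos 14.2° ≈ 166.98 × 0.9694 = 161.88 m.
At 52.8°: 0.0015° × 111320 × cos 52.8° = 0.0015 × 111320 × 0.6046 ≈ 100.96 m.
Ratio: 161.88 / 100.96 = cos 14.2° / cos 52.8° ≈ 1.6035.

1.603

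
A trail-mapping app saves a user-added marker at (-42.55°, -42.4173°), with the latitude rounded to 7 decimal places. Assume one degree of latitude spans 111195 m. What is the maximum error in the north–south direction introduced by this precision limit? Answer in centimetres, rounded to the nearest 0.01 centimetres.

0.56 centimetres

Rounding to 7 decimal places leaves the latitude within ±5e-08° of the true value.
Along the meridian that is 5e-08° × 111195 m/° = 0.00555975 m.
That is 0.00555975 m = 0.55597 cm.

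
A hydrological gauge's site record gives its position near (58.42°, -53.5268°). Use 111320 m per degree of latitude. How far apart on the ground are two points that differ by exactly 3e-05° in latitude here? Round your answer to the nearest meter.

3e-05° × 111320 m/° = 3.3396 m.

3 meters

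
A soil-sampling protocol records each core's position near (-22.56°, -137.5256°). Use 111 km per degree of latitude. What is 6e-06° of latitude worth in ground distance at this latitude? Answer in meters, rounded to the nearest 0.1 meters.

0.7 meters

6e-06° × 111000 m/° = 0.666 m.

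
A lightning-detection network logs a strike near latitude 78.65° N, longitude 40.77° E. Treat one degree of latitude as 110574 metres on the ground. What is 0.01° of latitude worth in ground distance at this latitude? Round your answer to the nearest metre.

1106 metres

0.01° × 110574 m/° = 1105.74 m.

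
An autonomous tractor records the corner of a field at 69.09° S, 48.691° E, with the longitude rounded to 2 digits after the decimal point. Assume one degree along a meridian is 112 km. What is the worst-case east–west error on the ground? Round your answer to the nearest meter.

Rounding to 2 decimal places leaves the longitude within ±0.005° of the true value.
One degree of longitude at 69.09° is 112000 × cos 69.09° ≈ 112000 × 0.3569 = 39972.9 m.
Maximum E–W displacement: 0.005 × 39972.9 = 199.865 m.

200 meters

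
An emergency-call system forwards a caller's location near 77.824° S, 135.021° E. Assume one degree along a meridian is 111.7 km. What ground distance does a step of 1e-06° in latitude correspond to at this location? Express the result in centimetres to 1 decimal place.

Along a meridian 1e-06° is 1e-06 × 111700 = 0.1117 m.
That is 0.1117 m = 11.17 cm.

11.2 centimetres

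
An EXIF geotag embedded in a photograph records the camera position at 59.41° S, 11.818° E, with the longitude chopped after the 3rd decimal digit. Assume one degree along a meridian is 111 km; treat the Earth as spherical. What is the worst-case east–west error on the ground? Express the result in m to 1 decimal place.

56.5 m

Truncating at 3 decimal places can drop up to a full unit in the last place, so the longitude may be off by as much as 0.001°.
One degree of longitude at 59.41° is 111000 × cos 59.41° ≈ 111000 × 0.5089 = 56486.9 m.
So at most 0.001° × 56486.9 ≈ 56.4869 m east–west.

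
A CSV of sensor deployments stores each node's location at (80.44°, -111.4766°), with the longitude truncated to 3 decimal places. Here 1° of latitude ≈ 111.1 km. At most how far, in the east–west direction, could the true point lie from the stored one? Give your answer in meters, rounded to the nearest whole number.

Truncating at 3 decimal places can drop up to a full unit in the last place, so the longitude may be off by as much as 0.001°.
At latitude 80.44° a degree of longitude spans 111100 m × cos 80.44° = 111100 × 0.1661 ≈ 18451.5 m.
Maximum E–W displacement: 0.001 × 18451.5 = 18.4515 m.

18 meters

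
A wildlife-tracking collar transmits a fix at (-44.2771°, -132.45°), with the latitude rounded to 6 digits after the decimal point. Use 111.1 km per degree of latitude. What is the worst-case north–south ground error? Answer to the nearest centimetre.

Rounding to 6 decimal places leaves the latitude within ±5e-07° of the true value.
North–south distance: 5e-07° × 111100 m/° = 0.05555 m.
That is 0.05555 m = 5.555 cm.

6 centimetres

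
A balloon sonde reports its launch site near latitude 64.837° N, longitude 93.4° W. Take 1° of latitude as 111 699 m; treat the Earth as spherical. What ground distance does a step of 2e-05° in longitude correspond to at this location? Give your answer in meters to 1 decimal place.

0.9 meters

At 64.837° a degree of longitude is 111699 × cos 64.837° ≈ 47493.8 m, so 2e-05° corresponds to 0.949877 m.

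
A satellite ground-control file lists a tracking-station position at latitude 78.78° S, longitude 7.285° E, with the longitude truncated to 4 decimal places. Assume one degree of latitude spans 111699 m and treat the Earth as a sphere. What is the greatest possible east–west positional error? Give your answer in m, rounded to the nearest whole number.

Truncating at 4 decimal places can drop up to a full unit in the last place, so the longitude may be off by as much as 0.0001°.
Parallels shrink by cos φ, so at 78.78° a degree of longitude is 111699 × 0.1946 ≈ 21734 m.
Maximum E–W displacement: 0.0001 × 21734 = 2.1734 m.

2 m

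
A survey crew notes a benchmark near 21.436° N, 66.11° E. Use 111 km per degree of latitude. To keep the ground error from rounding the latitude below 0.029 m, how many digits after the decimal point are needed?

One degree of latitude covers 111000 m.
With N decimal places the half-ulp bound is 0.5·10⁻ᴺ°, or 0.5·10⁻ᴺ × 111000 m on the ground.
Setting 55500 × 10⁻ᴺ ≤ 0.029 gives 10ᴺ ≥ 1.914e+06, i.e. N ≥ 6.28.
At 6 places the error can reach 0.0555 m, but 7 places keeps it to 0.00555 m.

7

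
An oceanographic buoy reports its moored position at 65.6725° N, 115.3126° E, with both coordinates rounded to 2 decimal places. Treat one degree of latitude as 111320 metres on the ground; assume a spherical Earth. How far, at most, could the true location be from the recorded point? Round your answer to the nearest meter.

602 meters

Rounding to 2 decimal places leaves each coordinate within ±0.005° of the true value.
Latitude error → 0.005 × 111320 = 556.6 m along the meridian.
Longitude error → 0.005 × 111320 × cos 65.6725° = 0.005 × 111320 × 0.4120 ≈ 229.292 m.
The two errors are perpendicular, so the maximum displacement is √(556.6² + 229.292²) ≈ 601.979 m.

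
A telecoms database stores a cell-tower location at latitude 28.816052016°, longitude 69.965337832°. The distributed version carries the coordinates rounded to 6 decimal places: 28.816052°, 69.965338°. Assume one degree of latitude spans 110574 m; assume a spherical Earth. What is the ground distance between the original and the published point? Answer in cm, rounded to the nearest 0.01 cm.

1.64 cm

The latitude changed by +0.000000016° and the longitude by -0.000000168°.
North–south shift: 0.000000016 × 110574 = 0.00176918 m.
E–W at 28.8161°: -0.000000168° × 110574 × cos 28.8161° = -0.000000168 × 110574 × 0.8762 ≈ -0.0162761 m.
Distance: √(0.00176918² + 0.0162761²) ≈ 0.016372 m.
That is 0.016372 m = 1.6372 cm.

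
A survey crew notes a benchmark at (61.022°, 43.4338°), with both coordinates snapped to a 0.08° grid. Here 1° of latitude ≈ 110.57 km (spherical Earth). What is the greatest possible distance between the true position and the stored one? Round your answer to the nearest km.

With a 0.08° grid the true value lies within half a step, ±0.08°/2 = ±0.04°, of the stored one.
Latitude error → 0.04 × 110570 = 4422.8 m along the meridian.
East–west component at 61.022°: 0.04° × 110570 × cos 61.022° ≈ 0.04 × 53568.3 ≈ 2142.73 m.
Combining orthogonally: (4422.8² + 2142.73²)^½ ≈ 4914.51 m.
That is 4914.51 m = 4.9145 km.

5 km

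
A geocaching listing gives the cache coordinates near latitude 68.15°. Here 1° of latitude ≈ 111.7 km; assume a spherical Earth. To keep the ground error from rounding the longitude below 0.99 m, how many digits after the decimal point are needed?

5

At 68.15° one degree of longitude covers 111700 × cos 68.15° ≈ 111700 × 0.3722 ≈ 41572.3 m.
Rounding to N decimal places gives at most 0.5 × 10⁻ᴺ degrees of error, i.e. 0.5 × 10⁻ᴺ × 41572.3 m.
Setting 20786.1 × 10⁻ᴺ ≤ 0.99 gives 10ᴺ ≥ 2.1e+04, i.e. N ≥ 4.32.
N = 4 would give 2.08 m (too coarse); N = 5 gives 0.208 m ≤ 0.99 m.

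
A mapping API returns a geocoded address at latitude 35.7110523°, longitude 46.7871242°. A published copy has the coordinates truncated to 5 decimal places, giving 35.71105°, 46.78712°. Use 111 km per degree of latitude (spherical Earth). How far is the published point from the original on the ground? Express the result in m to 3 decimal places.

The latitude changed by +0.0000023° and the longitude by +0.0000042°.
N–S: 0.0000023° × 111000 m/° = 0.2553 m.
E–W at 35.7111°: 0.0000042° × 111000 × cos 35.7111° = 0.0000042 × 111000 × 0.8120 ≈ 0.378541 m.
Distance: √(0.2553² + 0.378541²) ≈ 0.456587 m.

0.457 m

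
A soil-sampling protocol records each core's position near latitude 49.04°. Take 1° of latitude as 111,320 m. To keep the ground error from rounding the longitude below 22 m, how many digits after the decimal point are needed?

4 decimal places

At 49.04° one degree of longitude covers 111320 × cos 49.04° ≈ 111320 × 0.6555 ≈ 72973.8 m.
N decimal places → at most half a unit in the last place, 0.5 × 10⁻ᴺ° = 72973.8/2 × 10⁻ᴺ m.
Need 0.5 × 72973.8 × 10⁻ᴺ ≤ 22 → 10⁻ᴺ ≤ 6.030e-04, so N ≥ 3.22.
At 3 places the error can reach 36.5 m, but 4 places keeps it to 3.65 m.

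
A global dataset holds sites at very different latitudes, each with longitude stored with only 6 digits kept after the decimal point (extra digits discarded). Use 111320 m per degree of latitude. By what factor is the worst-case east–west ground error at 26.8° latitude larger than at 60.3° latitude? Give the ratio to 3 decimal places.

1.802

Truncating at 6 decimal places can drop up to a full unit in the last place, so the longitude may be off by as much as 1e-06°.
At 26.8°: 1e-06° × 111320 × cos 26.8° = 1e-06 × 111320 × 0.8926 ≈ 0.099363 m.
Error at 60.3° = 1e-06° × 111320 × cos 60.3° ≈ 0.11132 × 0.4955 = 0.055154 m.
The ratio reduces to cos 26.8° / cos 60.3° = 0.8926/0.4955 ≈ 1.8015.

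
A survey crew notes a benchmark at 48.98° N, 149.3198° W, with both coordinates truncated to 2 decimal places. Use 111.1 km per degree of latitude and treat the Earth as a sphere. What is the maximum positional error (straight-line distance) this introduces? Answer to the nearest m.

1329 m

Truncating at 2 decimal places can drop up to a full unit in the last place, so each coordinate may be off by as much as 0.01°.
Latitude error → 0.01 × 111100 = 1111 m along the meridian.
East–west component at 48.98°: 0.01° × 111100 × cos 48.98° ≈ 0.01 × 72917.4 ≈ 729.174 m.
The two errors are perpendicular, so the maximum displacement is √(1111² + 729.174²) ≈ 1328.92 m.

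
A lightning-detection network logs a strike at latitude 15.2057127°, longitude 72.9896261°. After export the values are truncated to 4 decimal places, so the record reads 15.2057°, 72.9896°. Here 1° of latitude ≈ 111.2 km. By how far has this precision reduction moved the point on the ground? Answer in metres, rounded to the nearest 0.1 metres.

3.1 metres

The latitude changed by +0.0000127° and the longitude by +0.0000261°.
N–S: 0.0000127° × 111200 m/° = 1.41224 m.
E–W at 15.2057°: 0.0000261° × 111200 × cos 15.2057° = 0.0000261 × 111200 × 0.9650 ≈ 2.80071 m.
Distance: √(1.41224² + 2.80071²) ≈ 3.13662 m.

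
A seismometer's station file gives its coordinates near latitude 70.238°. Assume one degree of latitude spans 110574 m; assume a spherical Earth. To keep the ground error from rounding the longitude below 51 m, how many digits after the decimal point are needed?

3

At 70.238° one degree of longitude covers 110574 × cos 70.238° ≈ 110574 × 0.3381 ≈ 37386.6 m.
With N decimal places the half-ulp bound is 0.5·10⁻ᴺ°, or 0.5·10⁻ᴺ × 37386.6 m on the ground.
Need 0.5 × 37386.6 × 10⁻ᴺ ≤ 51 → 10⁻ᴺ ≤ 2.728e-03, so N ≥ 2.56.
At 2 places the error can reach 187 m, but 3 places keeps it to 18.7 m.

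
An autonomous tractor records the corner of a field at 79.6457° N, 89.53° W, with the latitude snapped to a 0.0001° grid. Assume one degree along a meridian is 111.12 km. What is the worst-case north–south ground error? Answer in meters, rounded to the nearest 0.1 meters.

5.6 meters

With a 0.0001° grid the true value lies within half a step, ±0.0001°/2 = ±5e-05°, of the stored one.
So the N–S error is at most 5e-05 × 111120 = 5.556 m.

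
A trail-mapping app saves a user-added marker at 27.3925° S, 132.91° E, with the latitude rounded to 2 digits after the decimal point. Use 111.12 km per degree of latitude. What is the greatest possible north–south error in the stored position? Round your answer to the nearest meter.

556 meters

Rounding to 2 decimal places leaves the latitude within ±0.005° of the true value.
North–south distance: 0.005° × 111120 m/° = 555.6 m.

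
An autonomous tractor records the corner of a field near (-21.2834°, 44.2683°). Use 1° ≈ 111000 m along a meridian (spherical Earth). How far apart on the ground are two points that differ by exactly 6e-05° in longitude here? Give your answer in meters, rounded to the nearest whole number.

6 meters

One degree of longitude here spans 111000 × cos 21.2834° = 111000 × 0.9318 ≈ 103429 m; 6e-05° of that is 6.20576 m.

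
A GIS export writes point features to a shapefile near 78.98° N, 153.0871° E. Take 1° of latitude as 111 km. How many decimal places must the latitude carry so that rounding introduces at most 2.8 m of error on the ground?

5

One degree of latitude covers 111000 m.
N decimal places → at most half a unit in the last place, 0.5 × 10⁻ᴺ° = 111000/2 × 10⁻ᴺ m.
Setting 55500 × 10⁻ᴺ ≤ 2.8 gives 10ᴺ ≥ 1.982e+04, i.e. N ≥ 4.30.
So 5 decimal places suffice (0.555 m); 4 would allow up to 5.55 m.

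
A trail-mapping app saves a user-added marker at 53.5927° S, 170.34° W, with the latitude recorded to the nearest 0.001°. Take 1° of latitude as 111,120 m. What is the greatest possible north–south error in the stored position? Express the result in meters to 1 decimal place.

Rounding to 3 decimal places leaves the latitude within ±0.0005° of the true value.
So the N–S error is at most 0.0005 × 111120 = 55.56 m.

55.6 meters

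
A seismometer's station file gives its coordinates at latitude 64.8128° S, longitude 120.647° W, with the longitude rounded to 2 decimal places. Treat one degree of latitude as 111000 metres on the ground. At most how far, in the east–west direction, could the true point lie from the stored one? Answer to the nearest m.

Rounding to 2 decimal places leaves the longitude within ±0.005° of the true value.
At latitude 64.8128° a degree of longitude spans 111000 m × cos 64.8128° = 111000 × 0.4256 ≈ 47239.1 m.
East–west error: 0.005° × 47239.1 m/° ≈ 236.195 m.

236 m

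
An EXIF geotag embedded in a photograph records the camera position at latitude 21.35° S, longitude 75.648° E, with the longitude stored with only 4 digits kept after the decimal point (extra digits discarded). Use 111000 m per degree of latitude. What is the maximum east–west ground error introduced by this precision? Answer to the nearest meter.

10 meters

Truncating at 4 decimal places can drop up to a full unit in the last place, so the longitude may be off by as much as 0.0001°.
One degree of longitude at 21.35° is 111000 × cos 21.35° ≈ 111000 × 0.9314 = 103383 m.
Maximum E–W displacement: 0.0001 × 103383 = 10.3383 m.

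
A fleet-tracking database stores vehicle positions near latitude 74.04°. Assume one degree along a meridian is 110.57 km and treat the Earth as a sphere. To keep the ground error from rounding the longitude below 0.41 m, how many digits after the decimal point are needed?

5 decimal places

At 74.04° one degree of longitude covers 110570 × cos 74.04° ≈ 110570 × 0.2750 ≈ 30403 m.
Rounding to N decimal places gives at most 0.5 × 10⁻ᴺ degrees of error, i.e. 0.5 × 10⁻ᴺ × 30403 m.
Need 0.5 × 30403 × 10⁻ᴺ ≤ 0.41 → 10⁻ᴺ ≤ 2.697e-05, so N ≥ 4.57.
N = 4 would give 1.52 m (too coarse); N = 5 gives 0.152 m ≤ 0.41 m.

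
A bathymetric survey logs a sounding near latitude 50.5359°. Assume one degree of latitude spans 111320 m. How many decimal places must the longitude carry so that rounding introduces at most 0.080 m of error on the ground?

At 50.5359° one degree of longitude covers 111320 × cos 50.5359° ≈ 111320 × 0.6356 ≈ 70754.4 m.
Rounding to N decimal places gives at most 0.5 × 10⁻ᴺ degrees of error, i.e. 0.5 × 10⁻ᴺ × 70754.4 m.
Need 0.5 × 70754.4 × 10⁻ᴺ ≤ 0.080 → 10⁻ᴺ ≤ 2.261e-06, so N ≥ 5.65.
N = 5 would give 0.354 m (too coarse); N = 6 gives 0.0354 m ≤ 0.080 m.

6 decimal places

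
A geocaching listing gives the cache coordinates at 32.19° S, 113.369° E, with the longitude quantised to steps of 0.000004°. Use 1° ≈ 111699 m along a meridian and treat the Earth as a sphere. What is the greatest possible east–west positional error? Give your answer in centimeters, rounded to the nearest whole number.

19 centimeters

With a 0.000004° grid the true value lies within half a step, ±0.000004°/2 = ±2e-06°, of the stored one.
One degree of longitude at 32.19° is 111699 × cos 32.19° ≈ 111699 × 0.8463 = 94529.3 m.
East–west error: 2e-06° × 94529.3 m/° ≈ 0.189059 m.
That is 0.189059 m = 18.906 cm.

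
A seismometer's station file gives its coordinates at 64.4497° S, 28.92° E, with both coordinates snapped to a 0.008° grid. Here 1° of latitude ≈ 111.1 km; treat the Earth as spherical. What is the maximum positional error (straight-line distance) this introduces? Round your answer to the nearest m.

484 m

With a 0.008° grid the true value lies within half a step, ±0.008°/2 = ±0.004°, of the stored one.
Latitude error → 0.004 × 111100 = 444.4 m along the meridian.
Longitude error → 0.004 × 111100 × cos 64.4497° = 0.004 × 111100 × 0.4313 ≈ 191.671 m.
The two errors are perpendicular, so the maximum displacement is √(444.4² + 191.671²) ≈ 483.972 m.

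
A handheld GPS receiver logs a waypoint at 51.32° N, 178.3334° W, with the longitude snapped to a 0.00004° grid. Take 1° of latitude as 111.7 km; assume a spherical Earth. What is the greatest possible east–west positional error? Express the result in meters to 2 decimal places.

With a 0.00004° grid the true value lies within half a step, ±0.00004°/2 = ±2e-05°, of the stored one.
Parallels shrink by cos φ, so at 51.32° a degree of longitude is 111700 × 0.6250 ≈ 69809.2 m.
Maximum E–W displacement: 2e-05 × 69809.2 = 1.39618 m.

1.40 meters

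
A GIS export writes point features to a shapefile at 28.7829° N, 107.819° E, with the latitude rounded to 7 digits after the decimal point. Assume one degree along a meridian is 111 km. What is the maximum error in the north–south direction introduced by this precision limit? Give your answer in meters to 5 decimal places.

Rounding to 7 decimal places leaves the latitude within ±5e-08° of the true value.
So the N–S error is at most 5e-08 × 111000 = 0.00555 m.

0.00555 meters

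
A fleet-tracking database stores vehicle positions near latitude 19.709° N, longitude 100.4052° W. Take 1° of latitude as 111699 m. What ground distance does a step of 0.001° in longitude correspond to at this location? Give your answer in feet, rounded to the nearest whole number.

345 feet

0.001° of longitude at 19.709° is 0.001 × 111699 × cos 19.709° ≈ 0.001 × 105155 = 105.155 m.
In feet: 105.155 m ÷ 0.3048 ≈ 345 ft.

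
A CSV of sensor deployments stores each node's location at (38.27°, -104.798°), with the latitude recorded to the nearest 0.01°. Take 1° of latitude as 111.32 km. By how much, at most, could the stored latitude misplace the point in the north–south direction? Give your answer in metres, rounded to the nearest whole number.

Rounding to 2 decimal places leaves the latitude within ±0.005° of the true value.
Along the meridian that is 0.005° × 111320 m/° = 556.6 m.

557 metres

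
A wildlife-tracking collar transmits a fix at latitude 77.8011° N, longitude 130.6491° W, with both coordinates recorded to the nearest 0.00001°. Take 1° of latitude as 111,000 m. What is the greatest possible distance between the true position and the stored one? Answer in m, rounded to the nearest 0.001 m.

0.567 m

Rounding to 5 decimal places leaves each coordinate within ±5e-06° of the true value.
N–S: 5e-06° × 111000 m/° = 0.555 m.
Longitude error → 5e-06 × 111000 × cos 77.8011° = 5e-06 × 111000 × 0.2113 ≈ 0.117275 m.
Worst case both components are at the extreme and orthogonal: √(0.555² + 0.117275²) ≈ 0.567255 m.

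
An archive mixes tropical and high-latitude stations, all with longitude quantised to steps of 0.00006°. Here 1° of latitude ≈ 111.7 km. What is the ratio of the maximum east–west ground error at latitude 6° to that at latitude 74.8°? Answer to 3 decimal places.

3.793

With a 0.00006° grid the true value lies within half a step, ±0.00006°/2 = ±3e-05°, of the stored one.
At 6°: 3e-05° × 111700 × cos 6° = 3e-05 × 111700 × 0.9945 ≈ 3.3326 m.
At 74.8°: 3e-05° × 111700 × cos 74.8° = 3e-05 × 111700 × 0.2622 ≈ 0.8786 m.
The ratio reduces to cos 6° / cos 74.8° = 0.9945/0.2622 ≈ 3.7931.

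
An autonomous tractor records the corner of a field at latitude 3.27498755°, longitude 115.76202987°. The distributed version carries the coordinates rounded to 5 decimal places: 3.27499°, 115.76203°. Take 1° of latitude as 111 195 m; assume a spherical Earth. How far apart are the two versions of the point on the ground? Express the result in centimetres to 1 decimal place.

27.3 centimetres

The latitude changed by -0.00000245° and the longitude by -0.00000013°.
N–S: -0.00000245° × 111195 m/° = -0.272428 m.
East–west at this latitude: -0.00000013° × 111195 × cos 3.27499° ≈ -0.00000013 × 111013 = -0.0144317 m.
Distance: √(0.272428² + 0.0144317²) ≈ 0.27281 m.
That is 0.27281 m = 27.281 cm.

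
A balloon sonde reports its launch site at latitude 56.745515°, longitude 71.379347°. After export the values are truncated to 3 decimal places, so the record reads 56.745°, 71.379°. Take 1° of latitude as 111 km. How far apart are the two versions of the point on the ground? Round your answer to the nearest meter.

61 meters

The latitude changed by +0.000515° and the longitude by +0.000347°.
North–south shift: 0.000515 × 111000 = 57.165 m.
East–west at this latitude: 0.000347° × 111000 × cos 56.745° ≈ 0.000347 × 60868.6 = 21.1214 m.
Distance: √(57.165² + 21.1214²) ≈ 60.9422 m.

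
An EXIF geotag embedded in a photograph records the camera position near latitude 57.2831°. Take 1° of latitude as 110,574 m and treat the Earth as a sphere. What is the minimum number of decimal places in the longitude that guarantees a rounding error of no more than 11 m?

At 57.2831° one degree of longitude covers 110574 × cos 57.2831° ≈ 110574 × 0.5405 ≈ 59764 m.
With N decimal places the half-ulp bound is 0.5·10⁻ᴺ°, or 0.5·10⁻ᴺ × 59764 m on the ground.
Need 0.5 × 59764 × 10⁻ᴺ ≤ 11 → 10⁻ᴺ ≤ 3.681e-04, so N ≥ 3.43.
At 3 places the error can reach 29.9 m, but 4 places keeps it to 2.99 m.

4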